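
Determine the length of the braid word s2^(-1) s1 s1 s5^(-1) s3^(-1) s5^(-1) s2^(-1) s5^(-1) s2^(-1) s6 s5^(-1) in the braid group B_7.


The word length counts the number of generators (including inverses).
Listing each generator: s2^(-1), s1, s1, s5^(-1), s3^(-1), s5^(-1), s2^(-1), s5^(-1), s2^(-1), s6, s5^(-1)
There are 11 generators in this braid word.

11


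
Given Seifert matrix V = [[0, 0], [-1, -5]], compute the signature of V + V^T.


Step 1: V + V^T = [[0, -1], [-1, -10]]
Step 2: trace = -10, det = -1
Step 3: Discriminant = (-10)^2 - 4*(-1) = 104
Step 4: Eigenvalues: 0.0990195, -10.099
Step 5: Signature = (# positive eigenvalues) - (# negative eigenvalues) = 0

0


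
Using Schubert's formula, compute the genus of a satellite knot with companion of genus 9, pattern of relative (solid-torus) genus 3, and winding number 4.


Schubert: g(satellite) = g_rel(pattern) + |winding| * g(companion),
where g_rel(pattern) is the genus of the pattern relative to the solid torus.
= 3 + 4 * 9
= 3 + 36 = 39

39


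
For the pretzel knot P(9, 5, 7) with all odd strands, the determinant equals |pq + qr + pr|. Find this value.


Step 1: Compute pq + qr + pr.
pq = 9*5 = 45
qr = 5*7 = 35
pr = 9*7 = 63
pq + qr + pr = 45 + 35 + 63 = 143
Step 2: Take absolute value.
det(P(9,5,7)) = |143| = 143

143


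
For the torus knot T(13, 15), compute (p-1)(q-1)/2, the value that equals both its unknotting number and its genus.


For a torus knot T(p,q), both the unknotting number and genus equal (p-1)(q-1)/2.
= (13-1)(15-1)/2
= 12*14/2
= 168/2 = 84

84


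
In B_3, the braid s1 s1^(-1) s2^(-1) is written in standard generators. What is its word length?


The word length counts the number of generators (including inverses).
Listing each generator: s1, s1^(-1), s2^(-1)
There are 3 generators in this braid word.

3


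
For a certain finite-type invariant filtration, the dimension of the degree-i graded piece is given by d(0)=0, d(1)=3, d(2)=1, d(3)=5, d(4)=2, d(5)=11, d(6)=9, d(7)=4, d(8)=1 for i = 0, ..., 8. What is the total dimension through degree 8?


Total dimension = d(0) + d(1) + ... + d(8)
= 0 + 3 + 1 + 5 + 2 + 11 + 9 + 4 + 1
= 36

36


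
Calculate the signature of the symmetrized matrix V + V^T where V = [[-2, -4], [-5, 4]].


Step 1: V + V^T = [[-4, -9], [-9, 8]]
Step 2: trace = 4, det = -113
Step 3: Discriminant = 4^2 - 4*(-113) = 468
Step 4: Eigenvalues: 12.8167, -8.81665
Step 5: Signature = (# positive eigenvalues) - (# negative eigenvalues) = 0

0


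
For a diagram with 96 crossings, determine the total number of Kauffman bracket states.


Each crossing contributes 2 choices (A-smoothing or B-smoothing).
Total states = 2^96 = 79228162514264337593543950336

79228162514264337593543950336


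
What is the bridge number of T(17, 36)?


The bridge number of T(p,q) is min(p,q).
min(17, 36) = 17

17


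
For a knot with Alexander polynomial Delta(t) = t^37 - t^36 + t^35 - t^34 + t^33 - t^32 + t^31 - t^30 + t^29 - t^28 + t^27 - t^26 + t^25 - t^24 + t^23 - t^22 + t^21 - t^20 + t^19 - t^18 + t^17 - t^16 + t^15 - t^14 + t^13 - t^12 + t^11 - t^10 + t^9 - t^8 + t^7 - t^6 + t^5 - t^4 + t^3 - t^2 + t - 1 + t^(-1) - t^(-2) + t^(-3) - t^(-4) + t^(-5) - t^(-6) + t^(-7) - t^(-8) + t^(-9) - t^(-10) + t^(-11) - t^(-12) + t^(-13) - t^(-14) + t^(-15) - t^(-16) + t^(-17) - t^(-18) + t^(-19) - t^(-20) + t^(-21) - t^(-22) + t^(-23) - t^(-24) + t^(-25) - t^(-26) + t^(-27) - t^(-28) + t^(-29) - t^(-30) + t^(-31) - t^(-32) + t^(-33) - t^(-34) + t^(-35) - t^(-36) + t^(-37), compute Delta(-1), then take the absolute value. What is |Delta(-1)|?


Step 1: The polynomial has 75 terms with alternating signs, exponents from 37 down to -37.
Step 2: Substitute t = -1. The i-th term has coefficient (-1)^i and exponent (m-i),
  so its value is (-1)^i * (-1)^(m-i) = (-1)^m = -1 for every i.
Step 3: All 75 terms equal -1, so Delta(-1) = 75 * (-1) = -75
Step 4: |Delta(-1)| = 75

75


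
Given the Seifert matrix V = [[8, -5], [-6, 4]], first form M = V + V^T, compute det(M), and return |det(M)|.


Step 1: Form V + V^T where V = [[8, -5], [-6, 4]]
  V^T = [[8, -6], [-5, 4]]
  V + V^T = [[16, -11], [-11, 8]]
Step 2: det(V + V^T) = 16*8 - (-11)*(-11)
  = 128 - 121 = 7
Step 3: Knot determinant = |det(V + V^T)| = |7| = 7

7


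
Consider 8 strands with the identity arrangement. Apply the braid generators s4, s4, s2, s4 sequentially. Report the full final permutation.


Starting with identity [1, 2, 3, 4, 5, 6, 7, 8].
Apply generators in sequence:
  After s4: [1, 2, 3, 5, 4, 6, 7, 8]
  After s4: [1, 2, 3, 4, 5, 6, 7, 8]
  After s2: [1, 3, 2, 4, 5, 6, 7, 8]
  After s4: [1, 3, 2, 5, 4, 6, 7, 8]
Final permutation: [1, 3, 2, 5, 4, 6, 7, 8]

[1, 3, 2, 5, 4, 6, 7, 8]


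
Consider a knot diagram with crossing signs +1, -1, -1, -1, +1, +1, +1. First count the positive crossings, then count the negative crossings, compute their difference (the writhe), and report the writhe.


Step 1: Count positive crossings (+1).
Positive crossings: 4
Step 2: Count negative crossings (-1).
Negative crossings: 3
Step 3: Writhe = (positive) - (negative)
w = 4 - 3 = 1
Step 4: |w| = 1, and w is positive

1


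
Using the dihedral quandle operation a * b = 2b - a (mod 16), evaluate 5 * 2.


5 * 2 = 2*2 - 5 mod 16
= 4 - 5 mod 16
= -1 mod 16 = 15

15


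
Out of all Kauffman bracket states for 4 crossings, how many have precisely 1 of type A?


We choose which 1 of 4 crossings get A-smoothings.
C(4, 1) = 4! / (1! * 3!)
= 4

4


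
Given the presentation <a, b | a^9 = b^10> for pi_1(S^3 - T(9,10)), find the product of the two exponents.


The relation is a^9 = b^10.
Product of exponents = 9 * 10
= 90

90


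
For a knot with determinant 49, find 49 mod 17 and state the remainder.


Step 1: A knot is p-colorable if and only if p divides its determinant.
Step 2: Compute 49 mod 17.
49 = 2 * 17 + 15
Step 3: 49 mod 17 = 15
Step 4: The knot is 17-colorable: no

15


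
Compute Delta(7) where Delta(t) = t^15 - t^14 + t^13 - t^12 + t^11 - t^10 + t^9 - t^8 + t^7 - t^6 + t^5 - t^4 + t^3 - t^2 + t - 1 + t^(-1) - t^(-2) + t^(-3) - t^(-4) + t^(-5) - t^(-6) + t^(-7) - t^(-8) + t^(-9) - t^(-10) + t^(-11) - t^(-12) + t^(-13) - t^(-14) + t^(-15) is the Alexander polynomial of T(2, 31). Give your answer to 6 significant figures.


Substituting t = 7 into Delta(t) = t^15 - t^14 + t^13 - t^12 + t^11 - t^10 + t^9 - t^8 + t^7 - t^6 + t^5 - t^4 + t^3 - t^2 + t - 1 + t^(-1) - t^(-2) + t^(-3) - t^(-4) + t^(-5) - t^(-6) + t^(-7) - t^(-8) + t^(-9) - t^(-10) + t^(-11) - t^(-12) + t^(-13) - t^(-14) + t^(-15):
Term values: (4747561509943) + (-678223072849) + (96889010407) + (-13841287201) + (1977326743) + (-282475249) + (40353607) + (-5764801) + (823543) + (-117649) + (16807) + (-2401) + (343) + (-49) + (7) + (-1) + (0.142857) + (-0.0204082) + (0.00291545) + (-0.000416493) + (5.9499e-05) + (-8.49986e-06) + (1.21427e-06) + (-1.73467e-07) + (2.47809e-08) + (-3.54013e-09) + (5.05733e-10) + (-7.22476e-11) + (1.03211e-11) + (-1.47444e-12) + (2.10634e-13)
Sum = 4.154116321e+12
Rounded to 6 significant figures: 4.15412e+12

4.15412e+12


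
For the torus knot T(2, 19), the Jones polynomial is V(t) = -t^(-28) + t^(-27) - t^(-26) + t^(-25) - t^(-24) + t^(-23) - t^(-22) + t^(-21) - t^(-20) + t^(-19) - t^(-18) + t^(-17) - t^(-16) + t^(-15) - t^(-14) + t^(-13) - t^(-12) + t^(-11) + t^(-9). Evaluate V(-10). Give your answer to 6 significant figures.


Substituting t = -10 into V(t) = -t^(-28) + t^(-27) - t^(-26) + t^(-25) - t^(-24) + t^(-23) - t^(-22) + t^(-21) - t^(-20) + t^(-19) - t^(-18) + t^(-17) - t^(-16) + t^(-15) - t^(-14) + t^(-13) - t^(-12) + t^(-11) + t^(-9):
  (-)t^(-28) = -1e-28
  (+)t^(-27) = -1e-27
  (-)t^(-26) = -1e-26
  (+)t^(-25) = -1e-25
  (-)t^(-24) = -1e-24
  (+)t^(-23) = -1e-23
  (-)t^(-22) = -1e-22
  (+)t^(-21) = -1e-21
  (-)t^(-20) = -1e-20
  (+)t^(-19) = -1e-19
  (-)t^(-18) = -1e-18
  (+)t^(-17) = -1e-17
  (-)t^(-16) = -1e-16
  (+)t^(-15) = -1e-15
  (-)t^(-14) = -1e-14
  (+)t^(-13) = -1e-13
  (-)t^(-12) = -1e-12
  (+)t^(-11) = -1e-11
  (+)t^(-9) = -1e-09
Sum = (-1e-28) + (-1e-27) + (-1e-26) + (-1e-25) + (-1e-24) + (-1e-23) + (-1e-22) + (-1e-21) + (-1e-20) + (-1e-19) + (-1e-18) + (-1e-17) + (-1e-16) + (-1e-15) + (-1e-14) + (-1e-13) + (-1e-12) + (-1e-11) + (-1e-09)
= -1.011111111e-09
Rounded to 6 significant figures: -1.01111e-09

-1.01111e-09


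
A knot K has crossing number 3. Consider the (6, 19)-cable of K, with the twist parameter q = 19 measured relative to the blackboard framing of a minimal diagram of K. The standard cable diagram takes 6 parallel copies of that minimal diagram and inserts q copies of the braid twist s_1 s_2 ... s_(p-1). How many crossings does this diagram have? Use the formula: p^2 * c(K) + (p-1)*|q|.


Step 1: Each of the c(K) crossings of the companion diagram becomes p*p = p^2 crossings among the p parallel strands, and each of the |q| twists s_1 s_2 ... s_(p-1) adds (p-1) crossings.
  Crossings = p^2 * c(K) + (p-1)*|q|
Step 2: = 6^2 * 3 + (6-1)*19
Step 3: = 36*3 + 5*19
Step 4: = 108 + 95 = 203

203


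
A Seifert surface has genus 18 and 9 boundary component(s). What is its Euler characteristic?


chi = 2 - 2g - b
= 2 - 2*18 - 9
= 2 - 36 - 9 = -43

-43


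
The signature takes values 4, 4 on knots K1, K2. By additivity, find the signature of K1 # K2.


The signature is additive under connected sum.
signature(K1 # K2) = (4) + (4)
= 8

8


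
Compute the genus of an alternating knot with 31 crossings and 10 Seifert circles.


For alternating knots, g = (c - s + 1)/2.
= (31 - 10 + 1)/2
= 22/2 = 11

11


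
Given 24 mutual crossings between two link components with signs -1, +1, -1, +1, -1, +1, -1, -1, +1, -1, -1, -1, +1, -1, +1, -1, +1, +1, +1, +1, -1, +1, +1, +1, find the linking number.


Step 1: Count positive crossings: 13
Step 2: Count negative crossings: 11
Step 3: Sum of signs = 13 - 11 = 2
Step 4: Linking number = sum/2 = 2/2 = 1

1


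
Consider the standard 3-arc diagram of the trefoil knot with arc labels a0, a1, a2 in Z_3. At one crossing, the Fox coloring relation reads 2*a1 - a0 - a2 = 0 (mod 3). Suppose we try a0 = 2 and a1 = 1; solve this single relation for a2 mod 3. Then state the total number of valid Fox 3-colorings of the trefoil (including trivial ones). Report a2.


Step 1: Apply the given crossing relation 2*a1 - a0 - a2 = 0 (mod 3).
  a2 = 2*a1 - a0 mod 3
  a2 = 2*1 - 2 mod 3
  a2 = 2 - 2 mod 3
  a2 = 0 mod 3 = 0
Step 2: The trefoil has determinant 3.
  Number of Fox p-colorings (p prime) is p^2 if p = 3, else p.
  Since p = 3 divides det = 3, the trefoil is 3-colorable.
  (Indeed for p = 3 any choice of a0, a1 extends to a valid coloring; the trial (a0, a1, a2) = (2, 1, 0) satisfies all three crossing relations.)
  Total colorings = 3^2 = 9
Step 3: a2 = 0, total Fox 3-colorings = 9

0


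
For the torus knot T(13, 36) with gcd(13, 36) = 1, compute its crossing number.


For a torus knot T(p, q) with gcd(p,q)=1,
the crossing number is min(p*(q-1), q*(p-1)).
p*(q-1) = 13*35 = 455
q*(p-1) = 36*12 = 432
min(455, 432) = 432

432


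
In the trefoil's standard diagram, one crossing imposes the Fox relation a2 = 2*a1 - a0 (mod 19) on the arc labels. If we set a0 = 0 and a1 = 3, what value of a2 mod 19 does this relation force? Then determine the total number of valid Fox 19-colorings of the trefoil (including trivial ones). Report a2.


Step 1: Apply the given crossing relation 2*a1 - a0 - a2 = 0 (mod 19).
  a2 = 2*a1 - a0 mod 19
  a2 = 2*3 - 0 mod 19
  a2 = 6 - 0 mod 19
  a2 = 6 mod 19 = 6
Step 2: The trefoil has determinant 3.
  Number of Fox p-colorings (p prime) is p^2 if p = 3, else p.
  Since 19 does not divide 3, only trivial (constant) colorings exist.
  (So the trial a0 = 0, a1 = 3 with a0 != a1 does NOT extend to a valid coloring of the whole trefoil: the other two crossing relations require 3*(a1 - a0) = 0 (mod 19), which fails.)
  Total colorings = 19
Step 3: a2 = 6, total Fox 19-colorings = 19

6


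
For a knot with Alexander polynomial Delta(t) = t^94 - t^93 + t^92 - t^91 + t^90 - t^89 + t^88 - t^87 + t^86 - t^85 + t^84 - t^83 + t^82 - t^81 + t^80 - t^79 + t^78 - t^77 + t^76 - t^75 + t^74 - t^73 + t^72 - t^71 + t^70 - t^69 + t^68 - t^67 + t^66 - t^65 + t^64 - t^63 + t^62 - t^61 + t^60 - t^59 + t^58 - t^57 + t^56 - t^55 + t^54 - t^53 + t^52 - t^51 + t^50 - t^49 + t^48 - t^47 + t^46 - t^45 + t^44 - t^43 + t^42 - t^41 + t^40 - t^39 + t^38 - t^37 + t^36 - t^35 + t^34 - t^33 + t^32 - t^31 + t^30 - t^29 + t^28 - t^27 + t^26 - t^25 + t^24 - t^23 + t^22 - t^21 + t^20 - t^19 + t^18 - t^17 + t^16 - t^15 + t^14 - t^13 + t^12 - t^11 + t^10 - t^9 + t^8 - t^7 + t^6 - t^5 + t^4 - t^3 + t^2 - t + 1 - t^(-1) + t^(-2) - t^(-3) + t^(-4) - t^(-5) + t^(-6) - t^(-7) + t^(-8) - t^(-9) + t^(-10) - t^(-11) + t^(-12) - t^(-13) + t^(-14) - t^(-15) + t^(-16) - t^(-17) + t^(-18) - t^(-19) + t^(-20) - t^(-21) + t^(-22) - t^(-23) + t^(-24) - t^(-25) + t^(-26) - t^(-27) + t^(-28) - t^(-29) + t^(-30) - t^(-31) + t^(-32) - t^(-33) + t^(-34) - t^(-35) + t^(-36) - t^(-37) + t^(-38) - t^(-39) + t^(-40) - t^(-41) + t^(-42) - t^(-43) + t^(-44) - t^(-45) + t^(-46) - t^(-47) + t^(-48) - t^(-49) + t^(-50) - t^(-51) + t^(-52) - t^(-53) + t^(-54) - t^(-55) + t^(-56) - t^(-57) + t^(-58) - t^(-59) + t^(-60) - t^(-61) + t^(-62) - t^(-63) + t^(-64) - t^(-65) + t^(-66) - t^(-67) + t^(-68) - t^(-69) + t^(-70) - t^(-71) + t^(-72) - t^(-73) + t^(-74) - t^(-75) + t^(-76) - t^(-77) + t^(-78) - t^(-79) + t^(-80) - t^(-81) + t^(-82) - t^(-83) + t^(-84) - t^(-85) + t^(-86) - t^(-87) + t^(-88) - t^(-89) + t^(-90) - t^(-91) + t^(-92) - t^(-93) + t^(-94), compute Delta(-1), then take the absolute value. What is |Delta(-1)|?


Step 1: The polynomial has 189 terms with alternating signs, exponents from 94 down to -94.
Step 2: Substitute t = -1. The i-th term has coefficient (-1)^i and exponent (m-i),
  so its value is (-1)^i * (-1)^(m-i) = (-1)^m = 1 for every i.
Step 3: All 189 terms equal 1, so Delta(-1) = 189 * (1) = 189
Step 4: |Delta(-1)| = 189

189


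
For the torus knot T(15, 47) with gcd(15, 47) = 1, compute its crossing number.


For a torus knot T(p, q) with gcd(p,q)=1,
the crossing number is min(p*(q-1), q*(p-1)).
p*(q-1) = 15*46 = 690
q*(p-1) = 47*14 = 658
min(690, 658) = 658

658


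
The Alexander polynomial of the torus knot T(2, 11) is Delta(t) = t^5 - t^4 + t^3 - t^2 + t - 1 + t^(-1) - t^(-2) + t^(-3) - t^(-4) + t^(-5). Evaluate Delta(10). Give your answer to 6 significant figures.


Substituting t = 10 into Delta(t) = t^5 - t^4 + t^3 - t^2 + t - 1 + t^(-1) - t^(-2) + t^(-3) - t^(-4) + t^(-5):
Term values: (100000) + (-10000) + (1000) + (-100) + (10) + (-1) + (0.1) + (-0.01) + (0.001) + (-0.0001) + (1e-05)
Sum = 90909.09091
Rounded to 6 significant figures: 90909.1

90909.1


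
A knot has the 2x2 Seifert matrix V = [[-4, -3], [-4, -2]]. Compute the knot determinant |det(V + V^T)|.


Step 1: Form V + V^T where V = [[-4, -3], [-4, -2]]
  V^T = [[-4, -4], [-3, -2]]
  V + V^T = [[-8, -7], [-7, -4]]
Step 2: det(V + V^T) = (-8)*(-4) - (-7)*(-7)
  = 32 - 49 = -17
Step 3: Knot determinant = |det(V + V^T)| = |-17| = 17

17


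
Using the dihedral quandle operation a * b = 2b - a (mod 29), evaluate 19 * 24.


19 * 24 = 2*24 - 19 mod 29
= 48 - 19 mod 29
= 29 mod 29 = 0

0


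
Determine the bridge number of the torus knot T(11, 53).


The bridge number of T(p,q) is min(p,q).
min(11, 53) = 11

11


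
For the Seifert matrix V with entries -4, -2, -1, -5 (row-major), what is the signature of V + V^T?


Step 1: V + V^T = [[-8, -3], [-3, -10]]
Step 2: trace = -18, det = 71
Step 3: Discriminant = (-18)^2 - 4*71 = 40
Step 4: Eigenvalues: -5.83772, -12.1623
Step 5: Signature = (# positive eigenvalues) - (# negative eigenvalues) = -2

-2


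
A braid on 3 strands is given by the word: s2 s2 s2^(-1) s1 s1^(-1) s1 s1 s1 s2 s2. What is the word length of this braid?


The word length counts the number of generators (including inverses).
Listing each generator: s2, s2, s2^(-1), s1, s1^(-1), s1, s1, s1, s2, s2
There are 10 generators in this braid word.

10


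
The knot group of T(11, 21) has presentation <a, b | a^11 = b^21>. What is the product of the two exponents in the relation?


The relation is a^11 = b^21.
Product of exponents = 11 * 21
= 231

231


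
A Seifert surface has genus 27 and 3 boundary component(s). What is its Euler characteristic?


chi = 2 - 2g - b
= 2 - 2*27 - 3
= 2 - 54 - 3 = -55

-55


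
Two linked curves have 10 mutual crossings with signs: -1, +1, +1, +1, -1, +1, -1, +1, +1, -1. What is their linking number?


Step 1: Count positive crossings: 6
Step 2: Count negative crossings: 4
Step 3: Sum of signs = 6 - 4 = 2
Step 4: Linking number = sum/2 = 2/2 = 1

1


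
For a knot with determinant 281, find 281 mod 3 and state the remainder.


Step 1: A knot is p-colorable if and only if p divides its determinant.
Step 2: Compute 281 mod 3.
281 = 93 * 3 + 2
Step 3: 281 mod 3 = 2
Step 4: The knot is 3-colorable: no

2


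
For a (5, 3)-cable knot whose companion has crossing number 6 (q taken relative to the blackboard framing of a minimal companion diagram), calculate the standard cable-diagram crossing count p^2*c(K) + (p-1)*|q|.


Step 1: Each of the c(K) crossings of the companion diagram becomes p*p = p^2 crossings among the p parallel strands, and each of the |q| twists s_1 s_2 ... s_(p-1) adds (p-1) crossings.
  Crossings = p^2 * c(K) + (p-1)*|q|
Step 2: = 5^2 * 6 + (5-1)*3
Step 3: = 25*6 + 4*3
Step 4: = 150 + 12 = 162

162


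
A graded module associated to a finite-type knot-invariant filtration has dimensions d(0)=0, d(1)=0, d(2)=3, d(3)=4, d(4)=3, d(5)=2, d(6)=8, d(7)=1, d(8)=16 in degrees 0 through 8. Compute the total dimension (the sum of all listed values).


Total dimension = d(0) + d(1) + ... + d(8)
= 0 + 0 + 3 + 4 + 3 + 2 + 8 + 1 + 16
= 37

37


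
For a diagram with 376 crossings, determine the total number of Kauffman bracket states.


Each crossing contributes 2 choices (A-smoothing or B-smoothing).
Total states = 2^376 = 153914086704665934422965000391185991426092731525255651046673021110334850669910978950836977558144201721900890587136

153914086704665934422965000391185991426092731525255651046673021110334850669910978950836977558144201721900890587136


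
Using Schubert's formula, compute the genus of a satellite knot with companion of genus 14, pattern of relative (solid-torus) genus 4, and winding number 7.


Schubert: g(satellite) = g_rel(pattern) + |winding| * g(companion),
where g_rel(pattern) is the genus of the pattern relative to the solid torus.
= 4 + 7 * 14
= 4 + 98 = 102

102


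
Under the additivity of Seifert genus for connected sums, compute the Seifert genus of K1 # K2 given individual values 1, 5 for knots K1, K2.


The Seifert genus is additive under connected sum.
Seifert genus(K1 # K2) = (1) + (5)
= 6

6


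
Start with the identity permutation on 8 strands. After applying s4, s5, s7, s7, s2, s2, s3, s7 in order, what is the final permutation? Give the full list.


Starting with identity [1, 2, 3, 4, 5, 6, 7, 8].
Apply generators in sequence:
  After s4: [1, 2, 3, 5, 4, 6, 7, 8]
  After s5: [1, 2, 3, 5, 6, 4, 7, 8]
  After s7: [1, 2, 3, 5, 6, 4, 8, 7]
  After s7: [1, 2, 3, 5, 6, 4, 7, 8]
  After s2: [1, 3, 2, 5, 6, 4, 7, 8]
  After s2: [1, 2, 3, 5, 6, 4, 7, 8]
  After s3: [1, 2, 5, 3, 6, 4, 7, 8]
  After s7: [1, 2, 5, 3, 6, 4, 8, 7]
Final permutation: [1, 2, 5, 3, 6, 4, 8, 7]

[1, 2, 5, 3, 6, 4, 8, 7]


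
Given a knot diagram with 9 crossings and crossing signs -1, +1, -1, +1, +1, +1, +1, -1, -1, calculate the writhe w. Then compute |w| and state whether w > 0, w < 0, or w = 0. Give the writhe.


Step 1: Count positive crossings (+1).
Positive crossings: 5
Step 2: Count negative crossings (-1).
Negative crossings: 4
Step 3: Writhe = (positive) - (negative)
w = 5 - 4 = 1
Step 4: |w| = 1, and w is positive

1


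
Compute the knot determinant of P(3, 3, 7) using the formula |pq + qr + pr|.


Step 1: Compute pq + qr + pr.
pq = 3*3 = 9
qr = 3*7 = 21
pr = 3*7 = 21
pq + qr + pr = 9 + 21 + 21 = 51
Step 2: Take absolute value.
det(P(3,3,7)) = |51| = 51

51


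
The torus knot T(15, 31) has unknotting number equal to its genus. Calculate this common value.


For a torus knot T(p,q), both the unknotting number and genus equal (p-1)(q-1)/2.
= (15-1)(31-1)/2
= 14*30/2
= 420/2 = 210

210


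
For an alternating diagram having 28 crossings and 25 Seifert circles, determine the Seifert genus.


For alternating knots, g = (c - s + 1)/2.
= (28 - 25 + 1)/2
= 4/2 = 2

2


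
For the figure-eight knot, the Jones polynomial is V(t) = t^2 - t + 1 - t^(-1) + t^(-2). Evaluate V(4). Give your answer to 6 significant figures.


Substituting t = 4 into V(t) = t^2 - t + 1 - t^(-1) + t^(-2):
  (+)t^(2) = 16
  (-)t^(1) = -4
  (+)t^(0) = 1
  (-)t^(-1) = -0.25
  (+)t^(-2) = 0.0625
Sum = (16) + (-4) + (1) + (-0.25) + (0.0625)
= 12.8125
Rounded to 6 significant figures: 12.8125

12.8125


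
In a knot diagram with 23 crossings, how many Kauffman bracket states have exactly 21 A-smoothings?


We choose which 21 of 23 crossings get A-smoothings.
C(23, 21) = 23! / (21! * 2!)
= 253

253


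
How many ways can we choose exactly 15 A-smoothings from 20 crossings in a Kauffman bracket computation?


We choose which 15 of 20 crossings get A-smoothings.
C(20, 15) = 20! / (15! * 5!)
= 15504

15504


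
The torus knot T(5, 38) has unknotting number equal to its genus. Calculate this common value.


For a torus knot T(p,q), both the unknotting number and genus equal (p-1)(q-1)/2.
= (5-1)(38-1)/2
= 4*37/2
= 148/2 = 74

74


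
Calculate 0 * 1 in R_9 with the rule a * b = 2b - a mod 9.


0 * 1 = 2*1 - 0 mod 9
= 2 - 0 mod 9
= 2 mod 9 = 2

2


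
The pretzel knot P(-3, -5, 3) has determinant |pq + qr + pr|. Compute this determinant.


Step 1: Compute pq + qr + pr.
pq = (-3)*(-5) = 15
qr = (-5)*3 = -15
pr = (-3)*3 = -9
pq + qr + pr = 15 + (-15) + (-9) = -9
Step 2: Take absolute value.
det(P(-3,-5,3)) = |-9| = 9

9


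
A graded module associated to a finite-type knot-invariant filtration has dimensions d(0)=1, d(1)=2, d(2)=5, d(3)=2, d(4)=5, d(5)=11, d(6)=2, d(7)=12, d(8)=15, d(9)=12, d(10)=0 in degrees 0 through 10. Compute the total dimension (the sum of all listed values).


Total dimension = d(0) + d(1) + ... + d(10)
= 1 + 2 + 5 + 2 + 5 + 11 + 2 + 12 + 15 + 12 + 0
= 67

67


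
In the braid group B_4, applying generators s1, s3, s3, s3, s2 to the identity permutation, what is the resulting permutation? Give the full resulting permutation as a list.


Starting with identity [1, 2, 3, 4].
Apply generators in sequence:
  After s1: [2, 1, 3, 4]
  After s3: [2, 1, 4, 3]
  After s3: [2, 1, 3, 4]
  After s3: [2, 1, 4, 3]
  After s2: [2, 4, 1, 3]
Final permutation: [2, 4, 1, 3]

[2, 4, 1, 3]


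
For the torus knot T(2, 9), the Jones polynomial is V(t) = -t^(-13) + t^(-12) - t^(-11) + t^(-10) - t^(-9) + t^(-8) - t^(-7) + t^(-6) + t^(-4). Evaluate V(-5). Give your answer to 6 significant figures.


Substituting t = -5 into V(t) = -t^(-13) + t^(-12) - t^(-11) + t^(-10) - t^(-9) + t^(-8) - t^(-7) + t^(-6) + t^(-4):
  (-)t^(-13) = 8.192e-10
  (+)t^(-12) = 4.096e-09
  (-)t^(-11) = 2.048e-08
  (+)t^(-10) = 1.024e-07
  (-)t^(-9) = 5.12e-07
  (+)t^(-8) = 2.56e-06
  (-)t^(-7) = 1.28e-05
  (+)t^(-6) = 6.4e-05
  (+)t^(-4) = 0.0016
Sum = (8.192e-10) + (4.096e-09) + (2.048e-08) + (1.024e-07) + (5.12e-07) + (2.56e-06) + (1.28e-05) + (6.4e-05) + (0.0016)
= 0.001679999795
Rounded to 6 significant figures: 0.00168

0.00168


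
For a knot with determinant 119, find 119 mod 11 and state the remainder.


Step 1: A knot is p-colorable if and only if p divides its determinant.
Step 2: Compute 119 mod 11.
119 = 10 * 11 + 9
Step 3: 119 mod 11 = 9
Step 4: The knot is 11-colorable: no

9


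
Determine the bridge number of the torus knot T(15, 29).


The bridge number of T(p,q) is min(p,q).
min(15, 29) = 15

15


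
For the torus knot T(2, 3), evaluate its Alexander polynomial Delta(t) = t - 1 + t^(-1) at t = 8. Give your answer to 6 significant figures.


Substituting t = 8 into Delta(t) = t - 1 + t^(-1):
Term values: (8) + (-1) + (0.125)
Sum = 7.125
Rounded to 6 significant figures: 7.125

7.125


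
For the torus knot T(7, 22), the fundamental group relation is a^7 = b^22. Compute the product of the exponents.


The relation is a^7 = b^22.
Product of exponents = 7 * 22
= 154

154


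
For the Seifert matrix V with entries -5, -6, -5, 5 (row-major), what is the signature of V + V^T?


Step 1: V + V^T = [[-10, -11], [-11, 10]]
Step 2: trace = 0, det = -221
Step 3: Discriminant = 0^2 - 4*(-221) = 884
Step 4: Eigenvalues: 14.8661, -14.8661
Step 5: Signature = (# positive eigenvalues) - (# negative eigenvalues) = 0

0


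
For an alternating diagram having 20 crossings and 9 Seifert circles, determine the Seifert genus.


For alternating knots, g = (c - s + 1)/2.
= (20 - 9 + 1)/2
= 12/2 = 6

6


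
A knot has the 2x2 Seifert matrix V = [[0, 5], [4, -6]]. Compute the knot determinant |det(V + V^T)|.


Step 1: Form V + V^T where V = [[0, 5], [4, -6]]
  V^T = [[0, 4], [5, -6]]
  V + V^T = [[0, 9], [9, -12]]
Step 2: det(V + V^T) = 0*(-12) - 9*9
  = 0 - 81 = -81
Step 3: Knot determinant = |det(V + V^T)| = |-81| = 81

81


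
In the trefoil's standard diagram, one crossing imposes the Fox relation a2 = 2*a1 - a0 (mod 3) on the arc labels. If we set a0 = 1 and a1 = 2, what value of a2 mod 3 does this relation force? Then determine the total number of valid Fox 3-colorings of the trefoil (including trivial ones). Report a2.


Step 1: Apply the given crossing relation 2*a1 - a0 - a2 = 0 (mod 3).
  a2 = 2*a1 - a0 mod 3
  a2 = 2*2 - 1 mod 3
  a2 = 4 - 1 mod 3
  a2 = 3 mod 3 = 0
Step 2: The trefoil has determinant 3.
  Number of Fox p-colorings (p prime) is p^2 if p = 3, else p.
  Since p = 3 divides det = 3, the trefoil is 3-colorable.
  (Indeed for p = 3 any choice of a0, a1 extends to a valid coloring; the trial (a0, a1, a2) = (1, 2, 0) satisfies all three crossing relations.)
  Total colorings = 3^2 = 9
Step 3: a2 = 0, total Fox 3-colorings = 9

0


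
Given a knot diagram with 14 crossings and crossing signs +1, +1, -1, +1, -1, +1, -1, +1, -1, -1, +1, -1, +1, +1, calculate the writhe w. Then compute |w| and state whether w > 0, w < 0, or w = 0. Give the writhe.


Step 1: Count positive crossings (+1).
Positive crossings: 8
Step 2: Count negative crossings (-1).
Negative crossings: 6
Step 3: Writhe = (positive) - (negative)
w = 8 - 6 = 2
Step 4: |w| = 2, and w is positive

2


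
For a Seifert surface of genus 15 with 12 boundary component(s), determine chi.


chi = 2 - 2g - b
= 2 - 2*15 - 12
= 2 - 30 - 12 = -40

-40


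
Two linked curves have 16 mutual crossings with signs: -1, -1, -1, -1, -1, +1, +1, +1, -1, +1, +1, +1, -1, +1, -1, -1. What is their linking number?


Step 1: Count positive crossings: 7
Step 2: Count negative crossings: 9
Step 3: Sum of signs = 7 - 9 = -2
Step 4: Linking number = sum/2 = -2/2 = -1

-1


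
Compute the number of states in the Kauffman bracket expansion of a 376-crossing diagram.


Each crossing contributes 2 choices (A-smoothing or B-smoothing).
Total states = 2^376 = 153914086704665934422965000391185991426092731525255651046673021110334850669910978950836977558144201721900890587136

153914086704665934422965000391185991426092731525255651046673021110334850669910978950836977558144201721900890587136


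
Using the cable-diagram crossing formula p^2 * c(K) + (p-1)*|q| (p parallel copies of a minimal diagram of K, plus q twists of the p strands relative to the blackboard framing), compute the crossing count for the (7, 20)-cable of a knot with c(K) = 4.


Step 1: Each of the c(K) crossings of the companion diagram becomes p*p = p^2 crossings among the p parallel strands, and each of the |q| twists s_1 s_2 ... s_(p-1) adds (p-1) crossings.
  Crossings = p^2 * c(K) + (p-1)*|q|
Step 2: = 7^2 * 4 + (7-1)*20
Step 3: = 49*4 + 6*20
Step 4: = 196 + 120 = 316

316


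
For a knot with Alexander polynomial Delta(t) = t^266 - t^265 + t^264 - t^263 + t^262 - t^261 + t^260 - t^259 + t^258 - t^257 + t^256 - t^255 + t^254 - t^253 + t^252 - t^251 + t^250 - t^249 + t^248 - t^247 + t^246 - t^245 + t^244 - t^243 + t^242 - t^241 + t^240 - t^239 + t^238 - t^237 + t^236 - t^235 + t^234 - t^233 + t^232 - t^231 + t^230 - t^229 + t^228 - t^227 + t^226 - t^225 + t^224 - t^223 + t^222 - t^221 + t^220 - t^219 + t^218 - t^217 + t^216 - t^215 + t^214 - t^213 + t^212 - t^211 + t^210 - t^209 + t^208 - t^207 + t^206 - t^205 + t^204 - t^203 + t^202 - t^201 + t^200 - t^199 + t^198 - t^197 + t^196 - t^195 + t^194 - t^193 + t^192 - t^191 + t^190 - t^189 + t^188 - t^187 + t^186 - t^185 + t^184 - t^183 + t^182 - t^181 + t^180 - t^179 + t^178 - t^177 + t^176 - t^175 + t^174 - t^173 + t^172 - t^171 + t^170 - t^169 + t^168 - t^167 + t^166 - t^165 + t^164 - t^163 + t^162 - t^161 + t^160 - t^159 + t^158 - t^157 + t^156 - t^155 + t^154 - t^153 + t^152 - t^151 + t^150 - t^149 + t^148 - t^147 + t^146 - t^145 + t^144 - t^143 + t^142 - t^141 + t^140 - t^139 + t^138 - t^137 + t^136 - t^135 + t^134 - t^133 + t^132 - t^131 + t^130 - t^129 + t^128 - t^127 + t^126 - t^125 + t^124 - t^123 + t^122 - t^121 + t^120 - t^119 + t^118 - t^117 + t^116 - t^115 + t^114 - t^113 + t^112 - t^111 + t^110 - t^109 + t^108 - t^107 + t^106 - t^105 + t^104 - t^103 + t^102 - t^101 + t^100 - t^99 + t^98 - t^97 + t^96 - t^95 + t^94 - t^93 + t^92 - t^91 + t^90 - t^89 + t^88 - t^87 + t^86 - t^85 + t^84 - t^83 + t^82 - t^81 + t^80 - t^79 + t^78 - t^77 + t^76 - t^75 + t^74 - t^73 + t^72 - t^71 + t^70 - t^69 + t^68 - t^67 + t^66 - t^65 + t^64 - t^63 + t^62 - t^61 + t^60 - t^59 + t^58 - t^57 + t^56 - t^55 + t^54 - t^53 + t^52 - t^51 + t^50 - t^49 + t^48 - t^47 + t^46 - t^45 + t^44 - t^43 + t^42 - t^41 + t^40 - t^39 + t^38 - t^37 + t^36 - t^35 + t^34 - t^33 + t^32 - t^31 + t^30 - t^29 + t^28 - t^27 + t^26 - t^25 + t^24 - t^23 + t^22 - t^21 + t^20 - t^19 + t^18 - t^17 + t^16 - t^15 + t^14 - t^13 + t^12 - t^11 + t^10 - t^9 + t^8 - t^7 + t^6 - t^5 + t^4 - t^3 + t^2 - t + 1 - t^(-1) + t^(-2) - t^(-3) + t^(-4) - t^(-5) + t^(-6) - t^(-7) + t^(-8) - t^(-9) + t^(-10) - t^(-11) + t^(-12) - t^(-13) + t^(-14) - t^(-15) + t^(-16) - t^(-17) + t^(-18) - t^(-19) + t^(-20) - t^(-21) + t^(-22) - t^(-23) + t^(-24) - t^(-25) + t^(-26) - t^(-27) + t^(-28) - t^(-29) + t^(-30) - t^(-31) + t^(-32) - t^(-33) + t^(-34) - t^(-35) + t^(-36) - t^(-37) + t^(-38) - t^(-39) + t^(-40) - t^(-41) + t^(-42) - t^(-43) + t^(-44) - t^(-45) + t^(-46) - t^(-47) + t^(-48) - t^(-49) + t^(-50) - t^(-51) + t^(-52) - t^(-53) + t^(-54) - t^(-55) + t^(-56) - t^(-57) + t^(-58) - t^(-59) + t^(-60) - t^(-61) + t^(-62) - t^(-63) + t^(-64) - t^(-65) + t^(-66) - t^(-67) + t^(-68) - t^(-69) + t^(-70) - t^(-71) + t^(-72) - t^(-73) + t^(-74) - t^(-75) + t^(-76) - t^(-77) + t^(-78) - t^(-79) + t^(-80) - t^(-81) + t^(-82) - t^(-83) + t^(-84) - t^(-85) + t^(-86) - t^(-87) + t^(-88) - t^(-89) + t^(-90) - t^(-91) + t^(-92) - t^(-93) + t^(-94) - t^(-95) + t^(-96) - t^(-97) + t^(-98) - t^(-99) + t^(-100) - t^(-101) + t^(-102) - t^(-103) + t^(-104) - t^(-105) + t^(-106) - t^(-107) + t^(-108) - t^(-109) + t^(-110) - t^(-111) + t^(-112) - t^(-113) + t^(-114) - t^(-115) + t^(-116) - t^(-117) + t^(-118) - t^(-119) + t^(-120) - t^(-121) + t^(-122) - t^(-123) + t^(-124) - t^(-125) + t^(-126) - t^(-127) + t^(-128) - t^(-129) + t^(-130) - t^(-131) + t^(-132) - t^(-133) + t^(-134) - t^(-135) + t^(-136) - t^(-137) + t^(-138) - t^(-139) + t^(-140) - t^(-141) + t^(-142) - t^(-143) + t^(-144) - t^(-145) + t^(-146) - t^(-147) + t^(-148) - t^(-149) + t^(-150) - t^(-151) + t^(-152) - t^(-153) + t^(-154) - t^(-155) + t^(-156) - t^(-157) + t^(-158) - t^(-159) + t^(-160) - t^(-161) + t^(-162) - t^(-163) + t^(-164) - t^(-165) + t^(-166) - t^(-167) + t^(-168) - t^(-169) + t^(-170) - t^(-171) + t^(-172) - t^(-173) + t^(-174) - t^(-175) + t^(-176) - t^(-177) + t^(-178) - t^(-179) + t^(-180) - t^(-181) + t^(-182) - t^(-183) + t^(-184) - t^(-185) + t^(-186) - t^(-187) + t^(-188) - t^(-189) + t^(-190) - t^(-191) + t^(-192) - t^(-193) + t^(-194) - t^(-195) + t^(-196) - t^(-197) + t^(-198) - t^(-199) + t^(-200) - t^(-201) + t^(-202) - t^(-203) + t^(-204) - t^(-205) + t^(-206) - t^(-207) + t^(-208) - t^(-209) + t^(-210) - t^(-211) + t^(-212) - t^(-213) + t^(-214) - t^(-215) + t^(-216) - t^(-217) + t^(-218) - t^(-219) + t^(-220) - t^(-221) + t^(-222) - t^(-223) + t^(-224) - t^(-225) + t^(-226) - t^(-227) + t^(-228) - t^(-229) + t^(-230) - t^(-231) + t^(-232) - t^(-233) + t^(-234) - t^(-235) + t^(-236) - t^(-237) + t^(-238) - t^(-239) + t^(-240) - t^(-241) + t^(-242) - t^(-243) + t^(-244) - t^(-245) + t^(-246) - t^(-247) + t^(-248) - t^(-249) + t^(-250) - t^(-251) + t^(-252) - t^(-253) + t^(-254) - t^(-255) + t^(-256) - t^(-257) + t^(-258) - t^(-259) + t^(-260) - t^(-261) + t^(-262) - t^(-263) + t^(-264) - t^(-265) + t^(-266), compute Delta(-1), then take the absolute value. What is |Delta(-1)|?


Step 1: The polynomial has 533 terms with alternating signs, exponents from 266 down to -266.
Step 2: Substitute t = -1. The i-th term has coefficient (-1)^i and exponent (m-i),
  so its value is (-1)^i * (-1)^(m-i) = (-1)^m = 1 for every i.
Step 3: All 533 terms equal 1, so Delta(-1) = 533 * (1) = 533
Step 4: |Delta(-1)| = 533

533


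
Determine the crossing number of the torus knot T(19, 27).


For a torus knot T(p, q) with gcd(p,q)=1,
the crossing number is min(p*(q-1), q*(p-1)).
p*(q-1) = 19*26 = 494
q*(p-1) = 27*18 = 486
min(494, 486) = 486

486


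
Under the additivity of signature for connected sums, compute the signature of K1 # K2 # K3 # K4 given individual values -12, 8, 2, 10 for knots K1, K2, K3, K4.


The signature is additive under connected sum.
signature(K1 # K2 # K3 # K4) = (-12) + (8) + (2) + (10)
= 8

8


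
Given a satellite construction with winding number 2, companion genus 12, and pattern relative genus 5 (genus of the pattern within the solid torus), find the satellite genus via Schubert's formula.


Schubert: g(satellite) = g_rel(pattern) + |winding| * g(companion),
where g_rel(pattern) is the genus of the pattern relative to the solid torus.
= 5 + 2 * 12
= 5 + 24 = 29

29


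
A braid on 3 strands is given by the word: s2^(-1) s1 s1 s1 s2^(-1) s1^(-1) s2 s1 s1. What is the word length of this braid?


The word length counts the number of generators (including inverses).
Listing each generator: s2^(-1), s1, s1, s1, s2^(-1), s1^(-1), s2, s1, s1
There are 9 generators in this braid word.

9


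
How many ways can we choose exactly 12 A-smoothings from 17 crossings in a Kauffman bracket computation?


We choose which 12 of 17 crossings get A-smoothings.
C(17, 12) = 17! / (12! * 5!)
= 6188

6188


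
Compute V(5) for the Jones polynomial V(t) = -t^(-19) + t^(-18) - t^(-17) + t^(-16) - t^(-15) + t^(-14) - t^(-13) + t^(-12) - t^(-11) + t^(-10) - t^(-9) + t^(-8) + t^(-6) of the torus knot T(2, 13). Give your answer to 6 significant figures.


Substituting t = 5 into V(t) = -t^(-19) + t^(-18) - t^(-17) + t^(-16) - t^(-15) + t^(-14) - t^(-13) + t^(-12) - t^(-11) + t^(-10) - t^(-9) + t^(-8) + t^(-6):
  (-)t^(-19) = -5.24288e-14
  (+)t^(-18) = 2.62144e-13
  (-)t^(-17) = -1.31072e-12
  (+)t^(-16) = 6.5536e-12
  (-)t^(-15) = -3.2768e-11
  (+)t^(-14) = 1.6384e-10
  (-)t^(-13) = -8.192e-10
  (+)t^(-12) = 4.096e-09
  (-)t^(-11) = -2.048e-08
  (+)t^(-10) = 1.024e-07
  (-)t^(-9) = -5.12e-07
  (+)t^(-8) = 2.56e-06
  (+)t^(-6) = 6.4e-05
Sum = (-5.24288e-14) + (2.62144e-13) + (-1.31072e-12) + (6.5536e-12) + (-3.2768e-11) + (1.6384e-10) + (-8.192e-10) + (4.096e-09) + (-2.048e-08) + (1.024e-07) + (-5.12e-07) + (2.56e-06) + (6.4e-05)
= 6.613333332e-05
Rounded to 6 significant figures: 6.61333e-05

6.61333e-05


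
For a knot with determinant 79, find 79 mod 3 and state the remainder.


Step 1: A knot is p-colorable if and only if p divides its determinant.
Step 2: Compute 79 mod 3.
79 = 26 * 3 + 1
Step 3: 79 mod 3 = 1
Step 4: The knot is 3-colorable: no

1


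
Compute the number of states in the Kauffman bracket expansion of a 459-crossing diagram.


Each crossing contributes 2 choices (A-smoothing or B-smoothing).
Total states = 2^459 = 1488565707357402911845015158554633286356257506687627387456491927921949262056238946972039271861787782268441644249633132407878864135402815488

1488565707357402911845015158554633286356257506687627387456491927921949262056238946972039271861787782268441644249633132407878864135402815488


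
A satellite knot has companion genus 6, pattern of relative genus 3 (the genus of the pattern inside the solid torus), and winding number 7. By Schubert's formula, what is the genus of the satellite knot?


Schubert: g(satellite) = g_rel(pattern) + |winding| * g(companion),
where g_rel(pattern) is the genus of the pattern relative to the solid torus.
= 3 + 7 * 6
= 3 + 42 = 45

45


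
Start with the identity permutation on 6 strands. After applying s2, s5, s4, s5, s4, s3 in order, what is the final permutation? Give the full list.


Starting with identity [1, 2, 3, 4, 5, 6].
Apply generators in sequence:
  After s2: [1, 3, 2, 4, 5, 6]
  After s5: [1, 3, 2, 4, 6, 5]
  After s4: [1, 3, 2, 6, 4, 5]
  After s5: [1, 3, 2, 6, 5, 4]
  After s4: [1, 3, 2, 5, 6, 4]
  After s3: [1, 3, 5, 2, 6, 4]
Final permutation: [1, 3, 5, 2, 6, 4]

[1, 3, 5, 2, 6, 4]


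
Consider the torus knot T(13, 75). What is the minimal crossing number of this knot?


For a torus knot T(p, q) with gcd(p,q)=1,
the crossing number is min(p*(q-1), q*(p-1)).
p*(q-1) = 13*74 = 962
q*(p-1) = 75*12 = 900
min(962, 900) = 900

900


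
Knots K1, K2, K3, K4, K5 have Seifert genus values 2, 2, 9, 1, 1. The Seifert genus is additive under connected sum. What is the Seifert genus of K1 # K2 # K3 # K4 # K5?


The Seifert genus is additive under connected sum.
Seifert genus(K1 # K2 # K3 # K4 # K5) = (2) + (2) + (9) + (1) + (1)
= 15

15


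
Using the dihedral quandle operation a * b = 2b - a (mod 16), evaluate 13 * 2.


13 * 2 = 2*2 - 13 mod 16
= 4 - 13 mod 16
= -9 mod 16 = 7

7


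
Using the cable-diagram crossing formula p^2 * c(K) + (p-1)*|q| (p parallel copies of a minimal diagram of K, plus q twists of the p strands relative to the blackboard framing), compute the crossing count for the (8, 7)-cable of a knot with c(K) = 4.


Step 1: Each of the c(K) crossings of the companion diagram becomes p*p = p^2 crossings among the p parallel strands, and each of the |q| twists s_1 s_2 ... s_(p-1) adds (p-1) crossings.
  Crossings = p^2 * c(K) + (p-1)*|q|
Step 2: = 8^2 * 4 + (8-1)*7
Step 3: = 64*4 + 7*7
Step 4: = 256 + 49 = 305

305


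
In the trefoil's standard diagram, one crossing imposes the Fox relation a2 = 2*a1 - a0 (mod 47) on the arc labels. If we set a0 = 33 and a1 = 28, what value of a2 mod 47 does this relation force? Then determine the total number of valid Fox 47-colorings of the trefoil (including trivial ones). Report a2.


Step 1: Apply the given crossing relation 2*a1 - a0 - a2 = 0 (mod 47).
  a2 = 2*a1 - a0 mod 47
  a2 = 2*28 - 33 mod 47
  a2 = 56 - 33 mod 47
  a2 = 23 mod 47 = 23
Step 2: The trefoil has determinant 3.
  Number of Fox p-colorings (p prime) is p^2 if p = 3, else p.
  Since 47 does not divide 3, only trivial (constant) colorings exist.
  (So the trial a0 = 33, a1 = 28 with a0 != a1 does NOT extend to a valid coloring of the whole trefoil: the other two crossing relations require 3*(a1 - a0) = 0 (mod 47), which fails.)
  Total colorings = 47
Step 3: a2 = 23, total Fox 47-colorings = 47

23


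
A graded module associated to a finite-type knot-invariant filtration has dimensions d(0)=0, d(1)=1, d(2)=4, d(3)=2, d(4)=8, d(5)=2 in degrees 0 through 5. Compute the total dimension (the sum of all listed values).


Total dimension = d(0) + d(1) + ... + d(5)
= 0 + 1 + 4 + 2 + 8 + 2
= 17

17


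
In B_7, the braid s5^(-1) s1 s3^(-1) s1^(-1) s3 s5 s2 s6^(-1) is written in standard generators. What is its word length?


The word length counts the number of generators (including inverses).
Listing each generator: s5^(-1), s1, s3^(-1), s1^(-1), s3, s5, s2, s6^(-1)
There are 8 generators in this braid word.

8
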